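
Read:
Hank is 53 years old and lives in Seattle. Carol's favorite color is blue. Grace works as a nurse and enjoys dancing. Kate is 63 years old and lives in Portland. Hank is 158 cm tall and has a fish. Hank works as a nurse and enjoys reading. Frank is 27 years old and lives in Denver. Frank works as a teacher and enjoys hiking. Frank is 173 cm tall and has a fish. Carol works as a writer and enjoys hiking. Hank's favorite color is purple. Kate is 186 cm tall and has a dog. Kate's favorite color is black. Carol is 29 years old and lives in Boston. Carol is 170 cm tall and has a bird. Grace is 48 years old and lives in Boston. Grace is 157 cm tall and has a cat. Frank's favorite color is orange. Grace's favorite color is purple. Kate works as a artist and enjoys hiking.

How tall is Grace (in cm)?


Grace is 157 cm tall

157


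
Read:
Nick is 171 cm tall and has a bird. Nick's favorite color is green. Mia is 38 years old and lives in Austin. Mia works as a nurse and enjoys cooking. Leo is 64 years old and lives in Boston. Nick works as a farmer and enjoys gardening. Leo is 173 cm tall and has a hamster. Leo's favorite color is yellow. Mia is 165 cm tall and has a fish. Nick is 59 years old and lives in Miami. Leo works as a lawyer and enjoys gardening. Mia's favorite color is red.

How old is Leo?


Leo is 64 years old

64


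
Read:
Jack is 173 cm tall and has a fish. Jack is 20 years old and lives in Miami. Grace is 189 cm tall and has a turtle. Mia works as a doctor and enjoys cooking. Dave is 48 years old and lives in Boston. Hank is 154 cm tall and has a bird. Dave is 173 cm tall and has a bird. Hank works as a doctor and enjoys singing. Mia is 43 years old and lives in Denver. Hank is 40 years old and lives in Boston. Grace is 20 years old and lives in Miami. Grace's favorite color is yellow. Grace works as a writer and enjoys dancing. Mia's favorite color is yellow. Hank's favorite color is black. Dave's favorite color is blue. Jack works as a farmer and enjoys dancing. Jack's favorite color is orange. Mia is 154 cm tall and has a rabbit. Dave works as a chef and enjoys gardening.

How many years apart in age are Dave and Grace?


48 vs 20, diff = 28

28


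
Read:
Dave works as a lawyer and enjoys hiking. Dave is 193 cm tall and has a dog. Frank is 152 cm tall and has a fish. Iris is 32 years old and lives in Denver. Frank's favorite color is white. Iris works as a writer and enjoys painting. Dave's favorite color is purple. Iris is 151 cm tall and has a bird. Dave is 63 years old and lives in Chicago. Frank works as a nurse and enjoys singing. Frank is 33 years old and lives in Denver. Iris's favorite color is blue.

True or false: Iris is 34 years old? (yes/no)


Iris is actually 32. no

no


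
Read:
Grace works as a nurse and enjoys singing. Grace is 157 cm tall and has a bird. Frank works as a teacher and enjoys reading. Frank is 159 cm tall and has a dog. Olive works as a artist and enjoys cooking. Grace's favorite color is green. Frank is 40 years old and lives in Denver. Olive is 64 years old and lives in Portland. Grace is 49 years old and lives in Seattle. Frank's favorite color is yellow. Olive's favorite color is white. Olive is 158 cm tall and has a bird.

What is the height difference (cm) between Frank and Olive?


|159 - 158| = 1

1


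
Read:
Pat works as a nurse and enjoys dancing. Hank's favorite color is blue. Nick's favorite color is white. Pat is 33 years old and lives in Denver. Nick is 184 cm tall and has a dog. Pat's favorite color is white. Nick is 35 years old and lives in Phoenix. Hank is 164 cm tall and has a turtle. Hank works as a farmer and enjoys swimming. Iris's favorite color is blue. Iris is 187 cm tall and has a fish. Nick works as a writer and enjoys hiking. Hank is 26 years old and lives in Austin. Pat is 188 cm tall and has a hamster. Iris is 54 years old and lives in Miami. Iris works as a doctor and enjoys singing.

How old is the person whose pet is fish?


Person with pet=fish is Iris, age 54

54


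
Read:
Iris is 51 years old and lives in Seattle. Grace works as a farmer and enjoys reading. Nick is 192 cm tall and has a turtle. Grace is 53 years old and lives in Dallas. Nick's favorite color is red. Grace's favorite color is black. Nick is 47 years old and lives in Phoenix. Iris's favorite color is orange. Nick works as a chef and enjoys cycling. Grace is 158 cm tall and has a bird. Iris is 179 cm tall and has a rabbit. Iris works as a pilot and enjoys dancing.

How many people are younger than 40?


Filter: 0

0


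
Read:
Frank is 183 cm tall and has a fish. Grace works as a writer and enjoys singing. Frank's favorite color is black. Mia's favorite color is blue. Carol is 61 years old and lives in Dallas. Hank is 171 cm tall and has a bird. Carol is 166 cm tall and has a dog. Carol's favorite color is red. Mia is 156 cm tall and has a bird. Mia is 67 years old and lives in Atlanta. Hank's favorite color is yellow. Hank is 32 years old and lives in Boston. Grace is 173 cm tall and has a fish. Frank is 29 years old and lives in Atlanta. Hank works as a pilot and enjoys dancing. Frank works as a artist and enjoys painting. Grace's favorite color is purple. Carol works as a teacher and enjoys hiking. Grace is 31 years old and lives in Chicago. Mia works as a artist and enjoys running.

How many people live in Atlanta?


Count in Atlanta: 2

2


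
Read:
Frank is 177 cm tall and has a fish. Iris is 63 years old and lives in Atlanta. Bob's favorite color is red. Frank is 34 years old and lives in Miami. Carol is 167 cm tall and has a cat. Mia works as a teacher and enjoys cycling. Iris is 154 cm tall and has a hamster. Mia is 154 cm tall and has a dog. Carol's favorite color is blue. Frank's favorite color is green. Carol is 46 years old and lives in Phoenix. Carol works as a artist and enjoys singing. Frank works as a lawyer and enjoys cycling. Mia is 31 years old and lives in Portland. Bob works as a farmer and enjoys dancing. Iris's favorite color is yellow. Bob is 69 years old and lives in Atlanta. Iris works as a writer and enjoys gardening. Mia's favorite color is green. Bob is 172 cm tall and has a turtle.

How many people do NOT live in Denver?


Not in Denver: 5

5


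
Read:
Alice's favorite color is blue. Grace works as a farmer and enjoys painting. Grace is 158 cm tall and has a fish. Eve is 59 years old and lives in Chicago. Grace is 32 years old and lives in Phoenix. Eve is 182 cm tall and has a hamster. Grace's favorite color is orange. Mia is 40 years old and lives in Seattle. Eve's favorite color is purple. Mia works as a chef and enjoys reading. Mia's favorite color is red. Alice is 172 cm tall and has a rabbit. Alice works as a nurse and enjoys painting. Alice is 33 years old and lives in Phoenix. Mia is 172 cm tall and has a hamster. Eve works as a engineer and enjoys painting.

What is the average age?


Sum=164, n=4, avg=41

41


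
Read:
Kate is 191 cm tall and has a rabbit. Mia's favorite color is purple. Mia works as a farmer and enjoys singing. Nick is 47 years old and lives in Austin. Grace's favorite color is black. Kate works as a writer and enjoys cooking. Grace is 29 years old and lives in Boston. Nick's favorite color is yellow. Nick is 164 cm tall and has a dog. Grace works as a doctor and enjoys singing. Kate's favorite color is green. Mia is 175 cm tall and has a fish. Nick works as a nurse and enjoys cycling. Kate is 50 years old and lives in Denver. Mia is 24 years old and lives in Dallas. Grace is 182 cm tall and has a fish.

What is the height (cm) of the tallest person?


Tallest: Kate at 191 cm

191


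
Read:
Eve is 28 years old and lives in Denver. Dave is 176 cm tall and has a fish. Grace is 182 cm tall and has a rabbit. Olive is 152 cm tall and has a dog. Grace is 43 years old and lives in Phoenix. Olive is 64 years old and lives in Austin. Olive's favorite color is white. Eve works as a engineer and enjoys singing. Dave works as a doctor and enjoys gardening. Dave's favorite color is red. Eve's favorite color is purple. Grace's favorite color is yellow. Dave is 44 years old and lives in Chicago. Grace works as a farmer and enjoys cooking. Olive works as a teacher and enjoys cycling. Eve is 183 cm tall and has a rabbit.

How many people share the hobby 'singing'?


Count: 1

1


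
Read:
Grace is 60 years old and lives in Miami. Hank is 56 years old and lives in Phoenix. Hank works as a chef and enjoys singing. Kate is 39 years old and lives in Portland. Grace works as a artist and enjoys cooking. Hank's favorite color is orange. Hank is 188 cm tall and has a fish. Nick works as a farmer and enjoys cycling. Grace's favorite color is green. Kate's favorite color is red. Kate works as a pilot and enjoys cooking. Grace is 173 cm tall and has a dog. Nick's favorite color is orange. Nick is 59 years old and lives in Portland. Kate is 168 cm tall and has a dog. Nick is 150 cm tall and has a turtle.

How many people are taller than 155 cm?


Taller than 155: 3

3


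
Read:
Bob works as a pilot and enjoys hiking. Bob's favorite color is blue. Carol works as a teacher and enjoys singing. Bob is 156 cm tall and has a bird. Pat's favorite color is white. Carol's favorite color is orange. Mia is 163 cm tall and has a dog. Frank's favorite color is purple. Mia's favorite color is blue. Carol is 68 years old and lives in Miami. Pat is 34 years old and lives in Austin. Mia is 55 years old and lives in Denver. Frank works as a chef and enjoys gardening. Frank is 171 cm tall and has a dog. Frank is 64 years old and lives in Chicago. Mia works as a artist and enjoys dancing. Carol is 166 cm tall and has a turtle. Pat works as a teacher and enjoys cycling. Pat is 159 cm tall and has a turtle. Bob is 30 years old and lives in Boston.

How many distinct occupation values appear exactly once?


Unique occupation values: 3

3


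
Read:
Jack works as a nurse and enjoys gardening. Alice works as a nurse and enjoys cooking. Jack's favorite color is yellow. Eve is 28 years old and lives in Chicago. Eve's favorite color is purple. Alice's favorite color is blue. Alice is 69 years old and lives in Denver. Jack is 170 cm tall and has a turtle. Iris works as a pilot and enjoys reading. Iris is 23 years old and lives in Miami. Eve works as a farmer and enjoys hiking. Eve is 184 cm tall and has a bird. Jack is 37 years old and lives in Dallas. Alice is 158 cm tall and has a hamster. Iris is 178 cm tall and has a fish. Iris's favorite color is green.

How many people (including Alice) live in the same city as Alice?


Alice lives in Denver. Count = 1

1


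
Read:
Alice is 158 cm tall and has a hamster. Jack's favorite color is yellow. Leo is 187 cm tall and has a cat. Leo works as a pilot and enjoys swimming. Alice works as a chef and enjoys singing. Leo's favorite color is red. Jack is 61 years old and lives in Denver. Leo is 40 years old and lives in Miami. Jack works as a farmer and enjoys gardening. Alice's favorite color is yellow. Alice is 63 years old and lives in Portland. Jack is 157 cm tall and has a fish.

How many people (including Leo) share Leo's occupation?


Leo is a pilot. Count = 1

1


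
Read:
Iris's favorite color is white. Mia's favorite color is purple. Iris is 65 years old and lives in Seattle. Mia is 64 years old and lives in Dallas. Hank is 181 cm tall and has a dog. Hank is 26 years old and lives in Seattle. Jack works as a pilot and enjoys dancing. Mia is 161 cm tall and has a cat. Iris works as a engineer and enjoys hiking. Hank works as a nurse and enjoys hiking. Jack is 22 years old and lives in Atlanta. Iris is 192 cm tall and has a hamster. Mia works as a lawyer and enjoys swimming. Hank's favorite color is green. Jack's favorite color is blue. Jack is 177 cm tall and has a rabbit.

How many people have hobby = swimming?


Count: 1

1


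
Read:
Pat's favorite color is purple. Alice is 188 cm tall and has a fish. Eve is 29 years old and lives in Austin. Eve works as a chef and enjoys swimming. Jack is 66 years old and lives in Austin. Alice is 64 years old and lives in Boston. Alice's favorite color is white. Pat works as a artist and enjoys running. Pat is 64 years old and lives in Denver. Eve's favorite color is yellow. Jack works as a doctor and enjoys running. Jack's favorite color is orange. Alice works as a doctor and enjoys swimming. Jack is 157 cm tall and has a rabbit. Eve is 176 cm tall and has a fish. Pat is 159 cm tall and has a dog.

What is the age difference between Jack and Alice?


|66 - 64| = 2

2


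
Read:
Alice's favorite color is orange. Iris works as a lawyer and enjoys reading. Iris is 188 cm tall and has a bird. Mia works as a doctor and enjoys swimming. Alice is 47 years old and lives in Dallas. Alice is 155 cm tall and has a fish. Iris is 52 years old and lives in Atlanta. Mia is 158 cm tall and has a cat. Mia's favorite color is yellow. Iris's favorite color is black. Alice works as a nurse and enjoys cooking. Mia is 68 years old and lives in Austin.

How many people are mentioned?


People: Alice, Mia, Iris. Count = 3

3


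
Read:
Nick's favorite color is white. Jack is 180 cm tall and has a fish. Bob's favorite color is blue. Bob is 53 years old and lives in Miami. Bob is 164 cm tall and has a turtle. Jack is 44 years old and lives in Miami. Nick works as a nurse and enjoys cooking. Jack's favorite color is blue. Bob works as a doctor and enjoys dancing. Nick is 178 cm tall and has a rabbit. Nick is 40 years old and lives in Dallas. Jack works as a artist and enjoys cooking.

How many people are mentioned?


People: Jack, Nick, Bob. Count = 3

3


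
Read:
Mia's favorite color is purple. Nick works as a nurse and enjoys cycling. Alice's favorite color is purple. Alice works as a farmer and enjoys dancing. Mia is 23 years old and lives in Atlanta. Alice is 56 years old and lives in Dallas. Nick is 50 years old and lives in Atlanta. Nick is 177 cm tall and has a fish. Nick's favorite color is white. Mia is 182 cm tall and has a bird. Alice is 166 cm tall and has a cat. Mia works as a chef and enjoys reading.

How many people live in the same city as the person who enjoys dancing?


Person with hobby dancing is Alice, city Dallas. Count = 1

1


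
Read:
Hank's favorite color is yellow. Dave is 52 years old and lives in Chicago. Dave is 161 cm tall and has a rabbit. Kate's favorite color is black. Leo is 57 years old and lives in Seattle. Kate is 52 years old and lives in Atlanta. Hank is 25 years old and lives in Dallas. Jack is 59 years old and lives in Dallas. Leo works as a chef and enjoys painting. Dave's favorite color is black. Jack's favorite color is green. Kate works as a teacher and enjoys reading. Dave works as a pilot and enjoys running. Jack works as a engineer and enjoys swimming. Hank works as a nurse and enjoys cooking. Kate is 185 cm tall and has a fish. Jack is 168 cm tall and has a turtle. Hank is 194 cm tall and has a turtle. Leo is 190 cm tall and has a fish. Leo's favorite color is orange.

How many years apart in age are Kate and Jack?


52 vs 59, diff = 7

7


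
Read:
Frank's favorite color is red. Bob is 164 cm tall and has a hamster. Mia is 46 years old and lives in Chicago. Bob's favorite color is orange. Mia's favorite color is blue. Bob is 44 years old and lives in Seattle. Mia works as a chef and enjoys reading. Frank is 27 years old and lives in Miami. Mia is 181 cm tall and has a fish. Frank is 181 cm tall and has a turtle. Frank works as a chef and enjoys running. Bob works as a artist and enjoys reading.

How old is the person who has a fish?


Person with fish is Mia, age 46

46


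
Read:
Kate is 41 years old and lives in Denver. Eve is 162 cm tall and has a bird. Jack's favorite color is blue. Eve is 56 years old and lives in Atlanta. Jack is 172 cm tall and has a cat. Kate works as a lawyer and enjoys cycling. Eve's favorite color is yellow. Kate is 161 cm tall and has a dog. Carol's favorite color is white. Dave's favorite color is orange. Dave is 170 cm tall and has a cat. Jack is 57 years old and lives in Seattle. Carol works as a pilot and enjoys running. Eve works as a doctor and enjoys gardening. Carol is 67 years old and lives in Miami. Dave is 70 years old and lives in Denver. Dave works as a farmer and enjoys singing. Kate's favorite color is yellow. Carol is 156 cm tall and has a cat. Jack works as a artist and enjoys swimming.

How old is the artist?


The artist is Jack, age 57

57


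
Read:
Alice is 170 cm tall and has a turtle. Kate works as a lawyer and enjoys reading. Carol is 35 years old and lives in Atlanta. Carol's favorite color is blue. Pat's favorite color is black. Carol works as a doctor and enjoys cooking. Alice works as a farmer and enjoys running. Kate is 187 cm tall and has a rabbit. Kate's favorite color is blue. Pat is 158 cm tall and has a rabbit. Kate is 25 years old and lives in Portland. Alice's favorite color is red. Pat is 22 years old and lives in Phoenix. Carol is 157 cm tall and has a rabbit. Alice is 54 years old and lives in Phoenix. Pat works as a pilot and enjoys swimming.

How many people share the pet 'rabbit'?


Count: 3

3


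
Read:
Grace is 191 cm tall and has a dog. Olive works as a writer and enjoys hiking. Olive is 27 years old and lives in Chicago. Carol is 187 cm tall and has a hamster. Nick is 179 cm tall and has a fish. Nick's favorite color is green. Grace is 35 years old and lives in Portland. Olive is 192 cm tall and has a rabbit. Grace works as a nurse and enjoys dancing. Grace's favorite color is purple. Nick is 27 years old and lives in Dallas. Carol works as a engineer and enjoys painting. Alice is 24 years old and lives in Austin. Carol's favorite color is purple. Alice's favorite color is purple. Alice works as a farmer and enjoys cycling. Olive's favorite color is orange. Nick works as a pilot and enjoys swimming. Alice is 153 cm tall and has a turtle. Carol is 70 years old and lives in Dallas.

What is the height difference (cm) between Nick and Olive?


|179 - 192| = 13

13


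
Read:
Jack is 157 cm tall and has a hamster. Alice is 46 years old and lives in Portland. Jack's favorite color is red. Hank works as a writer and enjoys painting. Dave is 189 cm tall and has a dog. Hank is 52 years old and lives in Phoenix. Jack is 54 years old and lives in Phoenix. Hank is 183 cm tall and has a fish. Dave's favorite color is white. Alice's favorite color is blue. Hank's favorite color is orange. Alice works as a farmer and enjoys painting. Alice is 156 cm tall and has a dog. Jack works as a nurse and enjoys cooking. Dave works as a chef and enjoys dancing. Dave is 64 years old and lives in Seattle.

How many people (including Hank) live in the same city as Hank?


Hank lives in Phoenix. Count = 2

2


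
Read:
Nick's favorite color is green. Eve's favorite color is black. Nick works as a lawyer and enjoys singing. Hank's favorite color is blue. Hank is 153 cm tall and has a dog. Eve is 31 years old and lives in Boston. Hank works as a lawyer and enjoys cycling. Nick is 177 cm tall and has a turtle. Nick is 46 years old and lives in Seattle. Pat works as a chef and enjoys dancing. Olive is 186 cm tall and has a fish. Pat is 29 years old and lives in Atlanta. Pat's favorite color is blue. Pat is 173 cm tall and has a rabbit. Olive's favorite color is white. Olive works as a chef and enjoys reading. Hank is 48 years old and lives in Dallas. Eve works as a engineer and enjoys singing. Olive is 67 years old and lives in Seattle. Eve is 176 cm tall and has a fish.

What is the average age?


Sum=221, n=5, avg=44.2

44.2


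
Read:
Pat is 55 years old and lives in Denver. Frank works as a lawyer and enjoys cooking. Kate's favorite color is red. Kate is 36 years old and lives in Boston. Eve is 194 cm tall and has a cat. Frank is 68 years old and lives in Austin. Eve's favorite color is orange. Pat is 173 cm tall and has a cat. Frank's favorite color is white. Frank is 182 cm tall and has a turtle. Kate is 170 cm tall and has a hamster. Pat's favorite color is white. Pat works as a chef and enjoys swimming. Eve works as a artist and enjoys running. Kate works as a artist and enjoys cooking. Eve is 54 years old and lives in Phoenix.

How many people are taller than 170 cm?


Taller than 170: 3

3


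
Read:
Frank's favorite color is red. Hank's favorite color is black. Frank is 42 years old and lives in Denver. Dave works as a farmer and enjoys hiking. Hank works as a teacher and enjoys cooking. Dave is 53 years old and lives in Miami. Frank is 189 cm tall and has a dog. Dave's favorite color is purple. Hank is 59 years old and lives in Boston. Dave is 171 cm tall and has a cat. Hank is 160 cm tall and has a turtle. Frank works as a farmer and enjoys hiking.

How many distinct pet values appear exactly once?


Unique pet values: 3

3


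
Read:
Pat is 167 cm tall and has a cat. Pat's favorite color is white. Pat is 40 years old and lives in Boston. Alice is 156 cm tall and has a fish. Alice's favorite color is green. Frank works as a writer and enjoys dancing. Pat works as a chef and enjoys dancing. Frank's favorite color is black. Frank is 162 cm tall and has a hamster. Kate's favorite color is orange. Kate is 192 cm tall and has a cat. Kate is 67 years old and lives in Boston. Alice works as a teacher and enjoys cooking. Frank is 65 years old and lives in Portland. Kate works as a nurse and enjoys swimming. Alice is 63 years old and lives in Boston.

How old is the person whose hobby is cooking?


Person with hobby=cooking is Alice, age 63

63


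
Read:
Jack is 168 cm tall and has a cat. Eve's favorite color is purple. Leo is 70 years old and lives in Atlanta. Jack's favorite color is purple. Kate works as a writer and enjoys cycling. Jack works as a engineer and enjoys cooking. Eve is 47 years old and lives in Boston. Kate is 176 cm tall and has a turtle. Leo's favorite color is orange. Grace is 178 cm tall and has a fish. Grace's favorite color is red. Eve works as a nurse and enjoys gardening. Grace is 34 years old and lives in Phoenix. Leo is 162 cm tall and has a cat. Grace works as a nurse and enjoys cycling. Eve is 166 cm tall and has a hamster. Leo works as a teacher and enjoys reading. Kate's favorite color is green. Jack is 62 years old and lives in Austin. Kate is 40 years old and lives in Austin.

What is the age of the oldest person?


Oldest: Leo at 70

70


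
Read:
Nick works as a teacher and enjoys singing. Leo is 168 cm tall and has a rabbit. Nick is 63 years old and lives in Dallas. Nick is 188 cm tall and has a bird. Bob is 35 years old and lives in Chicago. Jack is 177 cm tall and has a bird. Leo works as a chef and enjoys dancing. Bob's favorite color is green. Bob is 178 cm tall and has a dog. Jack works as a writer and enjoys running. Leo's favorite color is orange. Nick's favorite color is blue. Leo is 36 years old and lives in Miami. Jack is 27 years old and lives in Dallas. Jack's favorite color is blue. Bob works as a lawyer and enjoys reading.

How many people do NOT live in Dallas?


Not in Dallas: 2

2


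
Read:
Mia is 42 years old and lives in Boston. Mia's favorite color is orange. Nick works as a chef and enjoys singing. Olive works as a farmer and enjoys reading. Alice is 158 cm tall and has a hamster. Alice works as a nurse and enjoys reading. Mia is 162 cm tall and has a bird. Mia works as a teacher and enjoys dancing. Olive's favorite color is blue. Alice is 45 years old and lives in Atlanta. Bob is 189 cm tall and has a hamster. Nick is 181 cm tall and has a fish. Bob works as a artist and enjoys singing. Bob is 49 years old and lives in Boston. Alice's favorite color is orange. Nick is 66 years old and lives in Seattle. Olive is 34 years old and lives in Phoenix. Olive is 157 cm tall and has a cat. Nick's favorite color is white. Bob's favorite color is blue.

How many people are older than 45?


Filter: 2

2


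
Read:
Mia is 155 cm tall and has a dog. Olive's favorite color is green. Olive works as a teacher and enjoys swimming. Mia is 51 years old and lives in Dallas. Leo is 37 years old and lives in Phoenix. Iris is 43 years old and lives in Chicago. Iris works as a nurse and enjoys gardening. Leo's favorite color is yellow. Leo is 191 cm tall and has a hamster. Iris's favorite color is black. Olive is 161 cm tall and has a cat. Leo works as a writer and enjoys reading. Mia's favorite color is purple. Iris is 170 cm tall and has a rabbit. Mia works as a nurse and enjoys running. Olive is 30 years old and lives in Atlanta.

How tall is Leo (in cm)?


Leo is 191 cm tall

191


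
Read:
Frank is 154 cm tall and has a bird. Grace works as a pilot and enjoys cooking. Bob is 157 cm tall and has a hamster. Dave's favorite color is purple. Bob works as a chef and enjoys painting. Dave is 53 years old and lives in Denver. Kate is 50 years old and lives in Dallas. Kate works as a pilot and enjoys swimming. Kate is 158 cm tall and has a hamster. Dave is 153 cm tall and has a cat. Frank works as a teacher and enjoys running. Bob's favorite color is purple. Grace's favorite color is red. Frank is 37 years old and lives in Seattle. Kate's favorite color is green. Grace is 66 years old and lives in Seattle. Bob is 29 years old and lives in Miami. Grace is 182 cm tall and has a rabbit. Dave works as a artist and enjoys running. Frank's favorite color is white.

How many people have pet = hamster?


Count: 2

2


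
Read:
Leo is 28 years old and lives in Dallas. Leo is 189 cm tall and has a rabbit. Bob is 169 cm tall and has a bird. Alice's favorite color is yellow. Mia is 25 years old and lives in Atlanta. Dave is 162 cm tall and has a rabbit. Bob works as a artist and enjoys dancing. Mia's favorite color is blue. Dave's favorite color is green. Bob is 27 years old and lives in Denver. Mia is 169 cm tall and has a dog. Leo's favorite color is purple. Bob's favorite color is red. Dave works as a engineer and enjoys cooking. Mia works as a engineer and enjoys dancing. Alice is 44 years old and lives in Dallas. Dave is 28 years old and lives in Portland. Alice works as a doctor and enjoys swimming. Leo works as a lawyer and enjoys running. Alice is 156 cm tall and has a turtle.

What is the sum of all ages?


44+25+28+28+27 = 152

152


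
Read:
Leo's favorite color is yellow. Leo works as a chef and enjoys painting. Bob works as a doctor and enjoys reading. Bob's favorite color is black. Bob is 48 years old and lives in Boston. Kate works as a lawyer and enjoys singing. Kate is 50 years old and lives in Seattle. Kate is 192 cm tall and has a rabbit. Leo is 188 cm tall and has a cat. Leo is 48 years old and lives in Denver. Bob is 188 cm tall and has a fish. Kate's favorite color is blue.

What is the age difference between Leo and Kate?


|48 - 50| = 2

2


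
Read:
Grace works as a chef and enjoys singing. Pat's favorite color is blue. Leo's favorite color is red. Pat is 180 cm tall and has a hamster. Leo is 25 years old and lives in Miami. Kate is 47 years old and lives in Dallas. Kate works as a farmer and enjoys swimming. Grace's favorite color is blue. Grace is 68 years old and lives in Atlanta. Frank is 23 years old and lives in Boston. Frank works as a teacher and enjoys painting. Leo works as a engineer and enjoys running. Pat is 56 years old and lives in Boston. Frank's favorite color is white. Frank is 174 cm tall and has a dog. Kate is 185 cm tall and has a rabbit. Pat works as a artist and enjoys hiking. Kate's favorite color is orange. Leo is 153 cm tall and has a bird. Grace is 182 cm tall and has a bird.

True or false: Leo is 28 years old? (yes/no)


Leo is actually 25. no

no


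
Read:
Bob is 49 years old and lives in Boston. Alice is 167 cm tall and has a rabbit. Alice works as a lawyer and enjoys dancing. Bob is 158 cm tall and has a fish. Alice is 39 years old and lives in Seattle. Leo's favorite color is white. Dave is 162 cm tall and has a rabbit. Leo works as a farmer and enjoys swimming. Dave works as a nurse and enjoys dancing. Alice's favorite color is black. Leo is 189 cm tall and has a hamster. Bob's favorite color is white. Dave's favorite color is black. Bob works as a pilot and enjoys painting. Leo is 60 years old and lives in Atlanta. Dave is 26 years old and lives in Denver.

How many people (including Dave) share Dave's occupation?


Dave is a nurse. Count = 1

1


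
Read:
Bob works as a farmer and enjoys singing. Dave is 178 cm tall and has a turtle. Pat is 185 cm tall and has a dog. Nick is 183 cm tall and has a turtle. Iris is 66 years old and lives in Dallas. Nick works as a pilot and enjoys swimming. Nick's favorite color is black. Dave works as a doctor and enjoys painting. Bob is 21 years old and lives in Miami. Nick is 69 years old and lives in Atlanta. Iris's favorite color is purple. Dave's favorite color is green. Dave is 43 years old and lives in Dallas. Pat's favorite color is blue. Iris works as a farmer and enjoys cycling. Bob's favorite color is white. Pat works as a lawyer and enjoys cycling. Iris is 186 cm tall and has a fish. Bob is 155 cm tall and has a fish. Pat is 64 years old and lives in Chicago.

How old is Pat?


Pat is 64 years old

64


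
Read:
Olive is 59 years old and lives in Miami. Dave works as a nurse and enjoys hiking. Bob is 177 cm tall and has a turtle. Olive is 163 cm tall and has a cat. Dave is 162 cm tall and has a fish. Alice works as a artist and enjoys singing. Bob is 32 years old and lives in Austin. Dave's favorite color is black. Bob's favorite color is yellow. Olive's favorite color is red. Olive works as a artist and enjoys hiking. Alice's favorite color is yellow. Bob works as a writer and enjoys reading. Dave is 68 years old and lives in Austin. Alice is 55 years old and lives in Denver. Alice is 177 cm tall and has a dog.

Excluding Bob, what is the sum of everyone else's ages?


Sum (excluding Bob): 182

182


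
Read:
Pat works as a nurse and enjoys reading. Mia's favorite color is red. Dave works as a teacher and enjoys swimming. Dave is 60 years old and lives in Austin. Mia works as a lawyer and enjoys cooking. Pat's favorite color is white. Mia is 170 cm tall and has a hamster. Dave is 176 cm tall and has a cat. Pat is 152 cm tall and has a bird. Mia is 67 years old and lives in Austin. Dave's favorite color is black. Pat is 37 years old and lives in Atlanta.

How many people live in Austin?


Count in Austin: 2

2


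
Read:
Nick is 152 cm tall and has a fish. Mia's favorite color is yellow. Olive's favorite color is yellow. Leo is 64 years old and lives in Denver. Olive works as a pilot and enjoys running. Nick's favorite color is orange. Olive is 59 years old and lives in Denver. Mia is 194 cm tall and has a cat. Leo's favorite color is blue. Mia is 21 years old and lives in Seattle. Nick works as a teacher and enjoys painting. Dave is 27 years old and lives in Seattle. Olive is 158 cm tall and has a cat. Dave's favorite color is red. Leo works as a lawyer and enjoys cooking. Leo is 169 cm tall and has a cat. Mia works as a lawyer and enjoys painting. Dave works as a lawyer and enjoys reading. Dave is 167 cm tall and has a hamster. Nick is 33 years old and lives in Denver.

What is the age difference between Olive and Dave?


|59 - 27| = 32

32


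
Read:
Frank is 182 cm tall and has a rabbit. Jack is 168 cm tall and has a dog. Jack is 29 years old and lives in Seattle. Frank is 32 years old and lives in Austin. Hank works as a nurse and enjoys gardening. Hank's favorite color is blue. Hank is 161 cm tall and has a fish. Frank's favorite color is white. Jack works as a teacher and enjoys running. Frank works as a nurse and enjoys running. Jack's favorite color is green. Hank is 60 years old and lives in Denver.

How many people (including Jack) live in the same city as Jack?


Jack lives in Seattle. Count = 1

1


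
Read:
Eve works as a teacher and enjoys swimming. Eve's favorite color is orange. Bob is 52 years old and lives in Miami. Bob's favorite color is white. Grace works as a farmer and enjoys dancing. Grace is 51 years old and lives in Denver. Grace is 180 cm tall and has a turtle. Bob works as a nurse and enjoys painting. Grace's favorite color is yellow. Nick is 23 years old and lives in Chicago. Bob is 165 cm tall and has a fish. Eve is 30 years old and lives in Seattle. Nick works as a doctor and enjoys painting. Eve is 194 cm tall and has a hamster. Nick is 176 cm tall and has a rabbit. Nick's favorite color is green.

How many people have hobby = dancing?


Count: 1

1


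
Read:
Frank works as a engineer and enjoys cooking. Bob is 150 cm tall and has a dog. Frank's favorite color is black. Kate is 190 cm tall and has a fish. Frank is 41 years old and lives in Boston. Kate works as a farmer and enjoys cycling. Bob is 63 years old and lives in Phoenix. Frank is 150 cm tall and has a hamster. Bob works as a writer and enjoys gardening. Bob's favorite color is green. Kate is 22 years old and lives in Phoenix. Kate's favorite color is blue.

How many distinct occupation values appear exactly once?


Unique occupation values: 3

3


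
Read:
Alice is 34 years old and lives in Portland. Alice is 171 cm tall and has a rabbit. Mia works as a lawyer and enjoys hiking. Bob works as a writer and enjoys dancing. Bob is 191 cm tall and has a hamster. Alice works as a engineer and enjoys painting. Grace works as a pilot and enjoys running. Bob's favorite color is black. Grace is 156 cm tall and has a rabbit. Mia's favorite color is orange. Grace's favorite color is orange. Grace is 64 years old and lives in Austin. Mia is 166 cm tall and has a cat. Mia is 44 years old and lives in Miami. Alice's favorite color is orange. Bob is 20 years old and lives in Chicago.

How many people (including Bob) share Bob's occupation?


Bob is a writer. Count = 1

1


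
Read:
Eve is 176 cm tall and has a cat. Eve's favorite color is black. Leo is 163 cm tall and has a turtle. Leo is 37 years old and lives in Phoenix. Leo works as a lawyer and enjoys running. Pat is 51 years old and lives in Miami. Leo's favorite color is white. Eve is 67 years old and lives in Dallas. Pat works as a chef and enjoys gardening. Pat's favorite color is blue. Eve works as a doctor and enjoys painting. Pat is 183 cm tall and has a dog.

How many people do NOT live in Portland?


Not in Portland: 3

3


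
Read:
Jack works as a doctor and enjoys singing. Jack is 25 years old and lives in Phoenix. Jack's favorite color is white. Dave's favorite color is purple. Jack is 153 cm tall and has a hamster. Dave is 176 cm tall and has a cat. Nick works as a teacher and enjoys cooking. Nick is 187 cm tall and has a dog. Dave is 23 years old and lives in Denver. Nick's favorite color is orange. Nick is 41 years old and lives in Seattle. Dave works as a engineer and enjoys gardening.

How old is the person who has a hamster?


Person with hamster is Jack, age 25

25


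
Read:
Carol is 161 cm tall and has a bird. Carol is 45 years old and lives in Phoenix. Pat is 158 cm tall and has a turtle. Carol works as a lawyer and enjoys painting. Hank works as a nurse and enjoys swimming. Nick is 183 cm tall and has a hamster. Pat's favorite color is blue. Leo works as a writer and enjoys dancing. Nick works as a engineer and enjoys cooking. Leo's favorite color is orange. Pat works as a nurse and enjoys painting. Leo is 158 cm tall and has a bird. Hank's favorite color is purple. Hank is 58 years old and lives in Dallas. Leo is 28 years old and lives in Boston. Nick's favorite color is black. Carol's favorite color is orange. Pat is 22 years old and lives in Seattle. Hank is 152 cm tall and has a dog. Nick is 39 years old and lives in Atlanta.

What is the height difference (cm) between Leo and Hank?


|158 - 152| = 6

6


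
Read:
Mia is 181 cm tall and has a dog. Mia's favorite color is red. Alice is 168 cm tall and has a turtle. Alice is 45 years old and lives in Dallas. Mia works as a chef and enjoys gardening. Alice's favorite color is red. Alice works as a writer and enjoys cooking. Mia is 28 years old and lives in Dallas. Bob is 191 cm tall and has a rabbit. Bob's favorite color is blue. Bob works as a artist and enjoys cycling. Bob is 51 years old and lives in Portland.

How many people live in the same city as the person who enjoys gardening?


Person with hobby gardening is Mia, city Dallas. Count = 2

2


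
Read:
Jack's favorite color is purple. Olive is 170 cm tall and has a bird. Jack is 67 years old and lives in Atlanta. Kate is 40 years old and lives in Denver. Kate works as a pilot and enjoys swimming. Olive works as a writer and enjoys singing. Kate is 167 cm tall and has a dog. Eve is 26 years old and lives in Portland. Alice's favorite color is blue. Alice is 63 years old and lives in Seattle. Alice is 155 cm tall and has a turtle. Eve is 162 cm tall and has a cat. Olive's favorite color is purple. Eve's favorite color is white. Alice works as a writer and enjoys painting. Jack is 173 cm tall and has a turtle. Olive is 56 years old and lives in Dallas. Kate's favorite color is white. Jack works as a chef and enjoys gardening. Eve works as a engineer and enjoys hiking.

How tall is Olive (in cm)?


Olive is 170 cm tall

170


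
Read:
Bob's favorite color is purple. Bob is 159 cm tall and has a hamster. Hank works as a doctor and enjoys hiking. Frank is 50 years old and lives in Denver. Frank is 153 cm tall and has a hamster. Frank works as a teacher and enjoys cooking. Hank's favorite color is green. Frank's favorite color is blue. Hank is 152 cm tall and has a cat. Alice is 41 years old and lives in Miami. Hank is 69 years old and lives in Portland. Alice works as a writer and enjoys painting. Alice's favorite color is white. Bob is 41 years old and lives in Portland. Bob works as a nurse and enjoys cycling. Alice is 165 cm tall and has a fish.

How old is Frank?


Frank is 50 years old

50


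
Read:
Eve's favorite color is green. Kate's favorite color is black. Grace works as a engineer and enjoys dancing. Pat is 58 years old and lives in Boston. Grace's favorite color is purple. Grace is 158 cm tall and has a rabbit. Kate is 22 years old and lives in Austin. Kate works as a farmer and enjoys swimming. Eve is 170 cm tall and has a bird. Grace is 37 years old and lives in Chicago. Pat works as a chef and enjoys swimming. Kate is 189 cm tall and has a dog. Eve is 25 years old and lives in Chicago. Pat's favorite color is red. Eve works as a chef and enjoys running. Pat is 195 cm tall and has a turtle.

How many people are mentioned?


People: Kate, Pat, Eve, Grace. Count = 4

4


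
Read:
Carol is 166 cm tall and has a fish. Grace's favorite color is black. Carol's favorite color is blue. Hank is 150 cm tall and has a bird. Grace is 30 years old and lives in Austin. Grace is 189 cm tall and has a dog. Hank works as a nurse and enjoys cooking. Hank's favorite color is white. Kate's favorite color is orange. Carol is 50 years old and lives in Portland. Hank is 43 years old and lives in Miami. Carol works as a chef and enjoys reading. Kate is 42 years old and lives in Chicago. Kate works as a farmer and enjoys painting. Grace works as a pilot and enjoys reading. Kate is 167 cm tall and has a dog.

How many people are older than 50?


Filter: 0

0


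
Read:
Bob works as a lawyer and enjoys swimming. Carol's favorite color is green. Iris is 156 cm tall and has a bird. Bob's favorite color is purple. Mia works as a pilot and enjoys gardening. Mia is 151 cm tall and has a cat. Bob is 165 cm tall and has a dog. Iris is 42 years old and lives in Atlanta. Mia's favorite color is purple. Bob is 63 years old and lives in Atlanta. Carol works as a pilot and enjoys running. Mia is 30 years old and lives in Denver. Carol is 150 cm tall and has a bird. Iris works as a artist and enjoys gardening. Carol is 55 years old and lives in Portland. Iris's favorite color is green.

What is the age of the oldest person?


Oldest: Bob at 63

63


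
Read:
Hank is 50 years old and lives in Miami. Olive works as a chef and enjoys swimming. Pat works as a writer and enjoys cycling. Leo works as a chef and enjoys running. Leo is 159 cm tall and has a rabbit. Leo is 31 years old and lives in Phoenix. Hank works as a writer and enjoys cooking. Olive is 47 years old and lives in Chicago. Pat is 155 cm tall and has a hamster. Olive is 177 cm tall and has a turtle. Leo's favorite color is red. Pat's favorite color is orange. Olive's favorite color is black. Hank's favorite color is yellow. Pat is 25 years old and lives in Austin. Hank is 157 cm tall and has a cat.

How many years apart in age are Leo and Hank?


31 vs 50, diff = 19

19
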